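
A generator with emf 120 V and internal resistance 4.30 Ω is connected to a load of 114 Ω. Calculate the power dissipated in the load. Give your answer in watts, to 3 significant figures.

117 W

Find the circuit current first, then P = I²R for the load (series elements share I).
I = ε / (r + R) = 120 / (4.30 + 114) = 1.014 A
P_load = I² R = (1.014)² × 114 = 117.3 W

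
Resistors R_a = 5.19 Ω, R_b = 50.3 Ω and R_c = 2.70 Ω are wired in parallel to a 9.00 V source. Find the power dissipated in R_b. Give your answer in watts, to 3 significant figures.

1.61 W

Each parallel branch sees the full supply voltage, so P = V²/R applies directly to the target branch.
P_R_b = V² / R_b = (9.00)² / 50.3 Ω = 1.610 W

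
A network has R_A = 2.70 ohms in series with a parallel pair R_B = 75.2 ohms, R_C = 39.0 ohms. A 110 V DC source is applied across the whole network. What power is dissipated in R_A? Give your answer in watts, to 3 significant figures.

Replace R_B and R_C with their parallel equivalent so the circuit becomes R_A in series with R_p.
R_p = (75.2×39.0)/(75.2+39.0) = 25.68 Ω
R_total = 2.70 + 25.68 = 28.38 Ω
I = V / R_total = 110 / 28.38 = 3.876 A
R_A carries the full series current, so P = I²R.
P_R_A = (3.876)² × 2.70 = 40.56 W

40.6 W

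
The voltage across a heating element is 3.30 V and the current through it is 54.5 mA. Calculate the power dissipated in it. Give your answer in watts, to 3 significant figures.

V and I are known directly — P = V I, no intermediate step needed.
P = 3.30 V × 0.05450 A = 0.1798 W

0.180 W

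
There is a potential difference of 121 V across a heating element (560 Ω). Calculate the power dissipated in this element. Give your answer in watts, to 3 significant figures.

26.1 W

With V across and R both known, P = V²/R gives the dissipation directly.
P = (121 V)² / 560 Ω = 26.14 W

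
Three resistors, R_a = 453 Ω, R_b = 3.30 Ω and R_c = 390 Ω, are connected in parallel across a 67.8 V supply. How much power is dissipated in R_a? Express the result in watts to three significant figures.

Every branch has 67.8 V across it, so for R_a the power is simply V²/R.
P_R_a = V² / R_a = (67.8)² / 453 Ω = 10.15 W

10.1 W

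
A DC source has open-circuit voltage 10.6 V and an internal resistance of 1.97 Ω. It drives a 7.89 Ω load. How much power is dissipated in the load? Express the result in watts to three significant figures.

9.12 W

Find the circuit current first, then P = I²R for the load (series elements share I).
I = ε / (r + R) = 10.6 / (1.97 + 7.89) = 1.075 A
P_load = I² R = (1.075)² × 7.89 = 9.119 W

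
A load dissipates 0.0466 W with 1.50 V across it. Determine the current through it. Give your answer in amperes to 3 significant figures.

0.0311 A

The two known quantities fix the third via I = P / V.
I = 0.0466 / 1.50 = 0.03107 A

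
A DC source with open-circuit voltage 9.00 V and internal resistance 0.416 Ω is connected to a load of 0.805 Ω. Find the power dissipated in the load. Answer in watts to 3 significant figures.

With r and R in series, I = ε/(r+R); the load dissipates I²R.
I = ε / (r + R) = 9.00 / (0.416 + 0.805) = 7.371 A
P_load = I² R = (7.371)² × 0.805 = 43.74 W

43.7 W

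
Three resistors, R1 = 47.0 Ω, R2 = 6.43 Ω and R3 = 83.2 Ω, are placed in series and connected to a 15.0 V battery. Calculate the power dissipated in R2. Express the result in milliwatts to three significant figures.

In a series string the same current flows through every resistor — find that current, then P = I²R for the one we want.
R_total = 47.0 + 6.43 + 83.2 = 136.6 Ω
I = V / R_total = 15.0 / 136.6 = 0.1098 A
P_R2 = I² × R2 = (0.1098)² × 6.43 = 0.07750 W

77.5 mW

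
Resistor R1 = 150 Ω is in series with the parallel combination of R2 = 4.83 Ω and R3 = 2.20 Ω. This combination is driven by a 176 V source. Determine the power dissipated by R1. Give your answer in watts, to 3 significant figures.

Reduce the parallel pair to R_p first; the network is then a simple series string.
R_p = (4.83×2.20)/(4.83+2.20) = 1.512 Ω
R_total = 150 + 1.512 = 151.5 Ω
I = V / R_total = 176 / 151.5 = 1.162 A
All the current flows through R1; use P = I²R.
P_R1 = (1.162)² × 150 = 202.4 W

202 W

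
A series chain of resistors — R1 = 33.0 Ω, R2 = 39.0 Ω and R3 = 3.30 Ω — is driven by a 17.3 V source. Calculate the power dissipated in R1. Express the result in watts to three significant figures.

Every series element carries the same I. Get I from the total resistance, then P = I² × R1.
R_total = 33.0 + 39.0 + 3.30 = 75.30 Ω
I = V / R_total = 17.3 / 75.30 = 0.2297 A
P_R1 = I² × R1 = (0.2297)² × 33.0 = 1.742 W

1.74 W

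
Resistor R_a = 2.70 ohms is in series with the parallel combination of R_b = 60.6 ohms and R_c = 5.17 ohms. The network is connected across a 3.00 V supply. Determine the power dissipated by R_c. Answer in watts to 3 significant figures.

0.709 W

Reduce the parallel pair to R_p first; the network is then a simple series string.
R_p = (60.6×5.17)/(60.6+5.17) = 4.764 Ω
R_total = 2.70 + 4.764 = 7.464 Ω
I = V / R_total = 3.00 / 7.464 = 0.4020 A
Voltage across the parallel pair: V_p = I × R_p = 0.4020 × 4.764 = 1.915 V
R_c sees V_p directly, so P = V_p² / R_c.
P_R_c = (1.915)² / 5.17 = 0.7091 W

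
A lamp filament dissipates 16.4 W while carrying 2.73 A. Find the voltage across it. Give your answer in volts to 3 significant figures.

6.01 V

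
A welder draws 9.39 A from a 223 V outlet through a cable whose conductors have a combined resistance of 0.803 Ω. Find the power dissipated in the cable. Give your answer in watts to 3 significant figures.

70.8 W

Only the current and the line resistance are needed for the I²R loss.
The cable carries the full 9.39 A.
P_line = I² R_line = (9.390)² × 0.803 = 70.80 W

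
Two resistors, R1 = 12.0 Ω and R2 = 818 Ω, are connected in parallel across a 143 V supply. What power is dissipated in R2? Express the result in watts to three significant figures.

Every branch has 143 V across it, so for R2 the power is simply V²/R.
P_R2 = V² / R2 = (143)² / 818 Ω = 25.00 W

25.0 W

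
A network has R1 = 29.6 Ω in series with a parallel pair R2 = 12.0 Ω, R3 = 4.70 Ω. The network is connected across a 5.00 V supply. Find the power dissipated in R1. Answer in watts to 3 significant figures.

First combine the parallel branches into one equivalent R_p, then R1 + R_p is a series pair.
R_p = (12.0×4.70)/(12.0+4.70) = 3.377 Ω
R_total = 29.6 + 3.377 = 32.98 Ω
I = V / R_total = 5.00 / 32.98 = 0.1516 A
The full supply current passes through R1: P = I²R.
P_R1 = (0.1516)² × 29.6 = 0.6805 W

0.680 W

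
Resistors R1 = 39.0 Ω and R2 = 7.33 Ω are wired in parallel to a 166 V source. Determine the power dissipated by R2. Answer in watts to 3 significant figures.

3760 W

Each parallel branch sees the full supply voltage, so P = V²/R applies directly to the target branch.
P_R2 = V² / R2 = (166)² / 7.33 Ω = 3759 W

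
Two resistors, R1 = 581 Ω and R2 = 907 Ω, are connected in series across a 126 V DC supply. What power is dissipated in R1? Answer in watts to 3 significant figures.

The current is common to all series resistors; compute it, then apply P = I²R for the target.
R_total = 581 + 907 = 1488 Ω
I = V / R_total = 126 / 1488 = 0.08468 A
P_R1 = I² × R1 = (0.08468)² × 581 = 4.166 W

4.17 W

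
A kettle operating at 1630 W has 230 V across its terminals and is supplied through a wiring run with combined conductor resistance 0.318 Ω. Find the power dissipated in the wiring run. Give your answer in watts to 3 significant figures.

Line loss is just I²R for the cable — we know both I and R_line directly.
I = P / V = 1630 / 230 = 7.087 A through the wiring run.
P_line = I² R_line = (7.087)² × 0.318 = 15.97 W

16.0 W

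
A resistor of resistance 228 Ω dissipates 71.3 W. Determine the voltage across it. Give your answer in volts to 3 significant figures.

Inverting the appropriate power form: V = √(P R).
V = √(71.3 × 228) = 127.5 V

128 V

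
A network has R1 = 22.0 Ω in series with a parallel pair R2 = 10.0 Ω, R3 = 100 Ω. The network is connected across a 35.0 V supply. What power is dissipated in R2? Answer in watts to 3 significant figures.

10.5 W

Collapse R2‖R3 to a single equivalent, reducing the network to two series elements.
R_p = (10.0×100)/(10.0+100) = 9.091 Ω
R_total = 22.0 + 9.091 = 31.09 Ω
I = V / R_total = 35.0 / 31.09 = 1.126 A
Voltage across the parallel pair: V_p = I × R_p = 1.126 × 9.091 = 10.23 V
R2 is across V_p, so use P = V²/R for that branch.
P_R2 = (10.23)² / 10.0 = 10.47 W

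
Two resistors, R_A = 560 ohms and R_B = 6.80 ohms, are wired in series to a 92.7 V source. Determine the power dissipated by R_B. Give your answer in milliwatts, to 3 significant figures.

The current is common to all series resistors; compute it, then apply P = I²R for the target.
R_total = 560 + 6.80 = 566.8 Ω
I = V / R_total = 92.7 / 566.8 = 0.1635 A
P_R_B = I² × R_B = (0.1635)² × 6.80 = 0.1819 W

182 mW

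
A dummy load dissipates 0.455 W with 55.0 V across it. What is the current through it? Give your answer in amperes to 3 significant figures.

The two known quantities fix the third via I = P / V.
I = 0.455 / 55.0 = 0.008273 A

0.00827 A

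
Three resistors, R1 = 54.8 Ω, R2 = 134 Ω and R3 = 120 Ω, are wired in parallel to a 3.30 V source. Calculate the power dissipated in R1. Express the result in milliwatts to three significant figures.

199 mW

Parallel branches share the same voltage; P = V²/R gives the branch power in one step.
P_R1 = V² / R1 = (3.30)² / 54.8 Ω = 0.1987 W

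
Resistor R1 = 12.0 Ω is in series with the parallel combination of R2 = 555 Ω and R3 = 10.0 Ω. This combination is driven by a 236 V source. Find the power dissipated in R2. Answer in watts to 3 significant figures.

20.3 W

Replace R2 and R3 with their parallel equivalent so the circuit becomes R1 in series with R_p.
R_p = (555×10.0)/(555+10.0) = 9.823 Ω
R_total = 12.0 + 9.823 = 21.82 Ω
I = V / R_total = 236 / 21.82 = 10.81 A
Voltage across the parallel pair: V_p = I × R_p = 10.81 × 9.823 = 106.2 V
With V_p across R2, its power is V_p²/R2.
P_R2 = (106.2)² / 555 = 20.33 W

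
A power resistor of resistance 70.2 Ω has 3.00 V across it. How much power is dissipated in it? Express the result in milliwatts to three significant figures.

V and R are stated; P = V²/R avoids computing the current.
P = (3.00 V)² / 70.2 Ω = 0.1282 W

128 mW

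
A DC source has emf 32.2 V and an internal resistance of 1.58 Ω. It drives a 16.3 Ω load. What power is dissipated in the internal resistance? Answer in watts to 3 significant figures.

The internal resistance carries the same current as the load; P_int = I²r.
I = ε / (r + R) = 32.2 / (1.58 + 16.3) = 1.801 A
P_int = I² r = (1.801)² × 1.58 = 5.124 W

5.12 W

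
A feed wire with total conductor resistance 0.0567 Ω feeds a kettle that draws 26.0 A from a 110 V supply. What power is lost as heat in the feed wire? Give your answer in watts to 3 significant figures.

38.3 W

Line loss is just I²R for the cable — we know both I and R_line directly.
The feed wire carries the full 26.0 A.
P_line = I² R_line = (26.00)² × 0.0567 = 38.33 W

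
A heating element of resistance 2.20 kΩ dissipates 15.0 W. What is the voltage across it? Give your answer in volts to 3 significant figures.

182 V

Inverting the appropriate power form: V = √(P R).
V = √(15.0 × 2200) = 181.7 V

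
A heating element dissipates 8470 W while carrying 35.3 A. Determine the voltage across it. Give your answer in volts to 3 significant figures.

240 V

Inverting the appropriate power form: V = P / I.
V = 8470 / 35.30 = 239.9 V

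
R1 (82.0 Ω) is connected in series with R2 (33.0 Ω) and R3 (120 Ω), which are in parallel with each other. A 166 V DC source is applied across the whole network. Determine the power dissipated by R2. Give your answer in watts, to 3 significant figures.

48.1 W

First combine the parallel branches into one equivalent R_p, then R1 + R_p is a series pair.
R_p = (33.0×120)/(33.0+120) = 25.88 Ω
R_total = 82.0 + 25.88 = 107.9 Ω
I = V / R_total = 166 / 107.9 = 1.539 A
Voltage across the parallel pair: V_p = I × R_p = 1.539 × 25.88 = 39.83 V
R2 is across V_p, so use P = V²/R for that branch.
P_R2 = (39.83)² / 33.0 = 48.06 W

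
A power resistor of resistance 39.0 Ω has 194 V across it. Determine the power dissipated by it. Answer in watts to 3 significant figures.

965 W

V and R are stated; P = V²/R avoids computing the current.
P = (194 V)² / 39.0 Ω = 965.0 W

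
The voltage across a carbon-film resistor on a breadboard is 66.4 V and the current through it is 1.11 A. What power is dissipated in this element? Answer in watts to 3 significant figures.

V and I are known directly — P = V I, no intermediate step needed.
P = 66.4 V × 1.110 A = 73.70 W

73.7 W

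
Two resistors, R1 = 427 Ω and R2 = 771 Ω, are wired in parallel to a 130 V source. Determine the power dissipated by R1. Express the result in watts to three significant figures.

39.6 W

Every branch has 130 V across it, so for R1 the power is simply V²/R.
P_R1 = V² / R1 = (130)² / 427 Ω = 39.58 W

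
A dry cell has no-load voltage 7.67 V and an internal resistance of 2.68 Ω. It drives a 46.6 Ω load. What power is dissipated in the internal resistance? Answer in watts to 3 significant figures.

0.0649 W

r is in series with the load, so it carries the full circuit current — the loss in it is I²r.
I = ε / (r + R) = 7.67 / (2.68 + 46.6) = 0.1556 A
P_int = I² r = (0.1556)² × 2.68 = 0.06492 W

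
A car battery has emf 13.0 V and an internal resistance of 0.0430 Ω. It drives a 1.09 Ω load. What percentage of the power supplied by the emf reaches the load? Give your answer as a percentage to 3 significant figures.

96.2 %

The source delivers εI, of which I²R reaches the load and I²r is lost; since I is common, η = R/(R+r).
η = R / (R + r) = 1.09 / (1.09 + 0.0430) = 0.9620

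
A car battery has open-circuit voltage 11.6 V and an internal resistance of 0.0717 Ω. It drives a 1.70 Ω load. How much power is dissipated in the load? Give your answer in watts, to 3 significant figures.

72.9 W

The internal resistance and the load are in series, so the same I flows through both; get I from ε/(r+R), then I²R for the load.
I = ε / (r + R) = 11.6 / (0.0717 + 1.70) = 6.547 A
P_load = I² R = (6.547)² × 1.70 = 72.88 W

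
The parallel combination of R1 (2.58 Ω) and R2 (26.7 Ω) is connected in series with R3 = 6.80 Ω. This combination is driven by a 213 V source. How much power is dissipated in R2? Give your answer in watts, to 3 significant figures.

112 W

First find R_p for the parallel pair, then treat R_p + R3 as a series loop.
R_p = (2.58×26.7)/(2.58+26.7) = 2.353 Ω
R_total = R_p + 6.80 = 2.353 + 6.80 = 9.153 Ω
I = V / R_total = 213 / 9.153 = 23.27 A
Voltage across the parallel pair: V_p = I × R_p = 23.27 × 2.353 = 54.75 V
R2 has V_p across it, so P = V_p²/R2.
P_R2 = (54.75)² / 26.7 = 112.3 W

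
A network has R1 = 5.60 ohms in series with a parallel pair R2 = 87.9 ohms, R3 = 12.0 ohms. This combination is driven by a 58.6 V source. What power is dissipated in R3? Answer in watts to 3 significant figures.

122 W

Reduce the parallel pair to R_p first; the network is then a simple series string.
R_p = (87.9×12.0)/(87.9+12.0) = 10.56 Ω
R_total = 5.60 + 10.56 = 16.16 Ω
I = V / R_total = 58.6 / 16.16 = 3.627 A
Voltage across the parallel pair: V_p = I × R_p = 3.627 × 10.56 = 38.29 V
R3 sees V_p directly, so P = V_p² / R3.
P_R3 = (38.29)² / 12.0 = 122.2 W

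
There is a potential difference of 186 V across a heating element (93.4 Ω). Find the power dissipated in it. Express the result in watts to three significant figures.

Voltage and resistance are given, so P = V²/R is the one-step route.
P = (186 V)² / 93.4 Ω = 370.4 W

370 W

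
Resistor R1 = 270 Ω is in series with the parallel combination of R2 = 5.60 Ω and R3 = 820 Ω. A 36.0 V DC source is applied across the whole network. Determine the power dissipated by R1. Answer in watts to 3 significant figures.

4.61 W

First combine the parallel branches into one equivalent R_p, then R1 + R_p is a series pair.
R_p = (5.60×820)/(5.60+820) = 5.562 Ω
R_total = 270 + 5.562 = 275.6 Ω
I = V / R_total = 36.0 / 275.6 = 0.1306 A
R1 carries the full series current, so P = I²R.
P_R1 = (0.1306)² × 270 = 4.608 W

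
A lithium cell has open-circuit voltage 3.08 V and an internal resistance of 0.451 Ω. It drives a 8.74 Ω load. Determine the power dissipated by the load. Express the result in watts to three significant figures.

0.981 W

With r and R in series, I = ε/(r+R); the load dissipates I²R.
I = ε / (r + R) = 3.08 / (0.451 + 8.74) = 0.3351 A
P_load = I² R = (0.3351)² × 8.74 = 0.9815 W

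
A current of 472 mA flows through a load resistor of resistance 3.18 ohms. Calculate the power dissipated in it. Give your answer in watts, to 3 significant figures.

The current through and the resistance of the element are both given; use P = I²R.
P = (0.4720 A)² × 3.18 Ω = 0.7085 W

0.708 W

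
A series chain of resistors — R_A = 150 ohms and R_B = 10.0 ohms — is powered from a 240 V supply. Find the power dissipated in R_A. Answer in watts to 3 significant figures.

338 W

Since the resistors are in series they all carry the loop current I = V/R_total; the power in any one is I²R.
R_total = 150 + 10.0 = 160.0 Ω
I = V / R_total = 240 / 160.0 = 1.500 A
P_R_A = I² × R_A = (1.500)² × 150 = 337.5 W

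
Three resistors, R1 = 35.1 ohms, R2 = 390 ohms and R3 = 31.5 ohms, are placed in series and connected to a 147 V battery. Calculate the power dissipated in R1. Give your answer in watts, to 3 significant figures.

The current is common to all series resistors; compute it, then apply P = I²R for the target.
R_total = 35.1 + 390 + 31.5 = 456.6 Ω
I = V / R_total = 147 / 456.6 = 0.3219 A
P_R1 = I² × R1 = (0.3219)² × 35.1 = 3.638 W

3.64 W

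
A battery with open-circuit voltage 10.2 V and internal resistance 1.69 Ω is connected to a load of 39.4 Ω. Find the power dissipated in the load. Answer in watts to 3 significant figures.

2.43 W

Find the circuit current first, then P = I²R for the load (series elements share I).
I = ε / (r + R) = 10.2 / (1.69 + 39.4) = 0.2482 A
P_load = I² R = (0.2482)² × 39.4 = 2.428 W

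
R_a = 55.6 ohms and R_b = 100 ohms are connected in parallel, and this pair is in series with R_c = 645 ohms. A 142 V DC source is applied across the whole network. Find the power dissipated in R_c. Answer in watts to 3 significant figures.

28.1 W

First find R_p for the parallel pair, then treat R_p + R_c as a series loop.
R_p = (55.6×100)/(55.6+100) = 35.73 Ω
R_total = R_p + 645 = 35.73 + 645 = 680.7 Ω
I = V / R_total = 142 / 680.7 = 0.2086 A
R_c is the series element, so its power is I²R.
P_R_c = (0.2086)² × 645 = 28.07 W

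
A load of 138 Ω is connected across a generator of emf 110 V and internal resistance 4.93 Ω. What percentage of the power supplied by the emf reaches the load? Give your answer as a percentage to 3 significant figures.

Efficiency is P_load / P_total. With a series r and R sharing the same I, P = I²R for each, so η = R/(R+r).
η = R / (R + r) = 138 / (138 + 4.93) = 0.9655

96.6 %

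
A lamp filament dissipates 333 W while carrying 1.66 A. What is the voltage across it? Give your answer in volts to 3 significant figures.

The two known quantities fix the third via V = P / I.
V = 333 / 1.660 = 200.6 V

201 V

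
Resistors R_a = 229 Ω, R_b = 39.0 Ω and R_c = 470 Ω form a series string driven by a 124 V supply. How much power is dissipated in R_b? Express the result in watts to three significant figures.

1.10 W

Every series element carries the same I. Get I from the total resistance, then P = I² × R_b.
R_total = 229 + 39.0 + 470 = 738.0 Ω
I = V / R_total = 124 / 738.0 = 0.1680 A
P_R_b = I² × R_b = (0.1680)² × 39.0 = 1.101 W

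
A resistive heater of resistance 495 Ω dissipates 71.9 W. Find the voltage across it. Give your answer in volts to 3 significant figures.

189 V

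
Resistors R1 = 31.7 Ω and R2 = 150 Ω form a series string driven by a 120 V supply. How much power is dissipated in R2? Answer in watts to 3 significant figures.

65.4 W

In a series string the same current flows through every resistor — find that current, then P = I²R for the one we want.
R_total = 31.7 + 150 = 181.7 Ω
I = V / R_total = 120 / 181.7 = 0.6604 A
P_R2 = I² × R2 = (0.6604)² × 150 = 65.43 W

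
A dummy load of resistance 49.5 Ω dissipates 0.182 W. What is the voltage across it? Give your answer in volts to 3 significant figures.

3.00 V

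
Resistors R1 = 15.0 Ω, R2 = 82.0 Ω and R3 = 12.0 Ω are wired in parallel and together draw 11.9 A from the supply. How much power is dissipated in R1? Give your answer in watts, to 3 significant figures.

359 W

Parallel branches share V, not I — compute V via R_eq, then use V²/R for the target branch.
1/R_eq = 1/15.0 + 1/82.0 + 1/12.0 ⇒ R_eq = 6.165 Ω
V = I_total × R_eq = 11.90 × 6.165 = 73.37 V
P_R1 = V² / R1 = (73.37)² / 15.0 = 358.9 W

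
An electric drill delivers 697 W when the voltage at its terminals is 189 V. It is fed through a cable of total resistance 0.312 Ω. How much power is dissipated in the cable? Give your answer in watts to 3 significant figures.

4.24 W

The cable is a series resistance carrying the load current; its dissipation is I²R_line.
I = P / V = 697 / 189 = 3.688 A through the cable.
P_line = I² R_line = (3.688)² × 0.312 = 4.243 W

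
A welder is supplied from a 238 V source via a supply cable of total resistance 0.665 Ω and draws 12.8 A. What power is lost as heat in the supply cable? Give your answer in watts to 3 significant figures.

Line loss is just I²R for the cable — we know both I and R_line directly.
The supply cable carries the full 12.8 A.
P_line = I² R_line = (12.80)² × 0.665 = 109.0 W

109 W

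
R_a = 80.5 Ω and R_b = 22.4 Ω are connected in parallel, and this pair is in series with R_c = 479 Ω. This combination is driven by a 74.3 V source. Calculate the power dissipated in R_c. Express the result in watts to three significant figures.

10.7 W

Collapse the R_a‖R_b pair into one equivalent R_p; then R_p and R_c form a series string.
R_p = (80.5×22.4)/(80.5+22.4) = 17.52 Ω
R_total = R_p + 479 = 17.52 + 479 = 496.5 Ω
I = V / R_total = 74.3 / 496.5 = 0.1496 A
R_c carries the full series current, so P = I²R.
P_R_c = (0.1496)² × 479 = 10.73 W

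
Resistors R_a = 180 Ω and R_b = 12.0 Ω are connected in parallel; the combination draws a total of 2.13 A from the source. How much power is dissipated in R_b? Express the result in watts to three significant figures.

47.9 W

Parallel branches share V, not I — compute V via R_eq, then use V²/R for the target branch.
1/R_eq = 1/180 + 1/12.0 ⇒ R_eq = 11.25 Ω
V = I_total × R_eq = 2.130 × 11.25 = 23.96 V
P_R_b = V² / R_b = (23.96)² / 12.0 = 47.85 W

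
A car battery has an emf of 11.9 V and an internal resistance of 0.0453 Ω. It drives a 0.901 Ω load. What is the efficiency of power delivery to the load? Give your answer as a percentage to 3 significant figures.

Efficiency is P_load / P_total. With a series r and R sharing the same I, P = I²R for each, so η = R/(R+r).
η = R / (R + r) = 0.901 / (0.901 + 0.0453) = 0.9521

95.2 %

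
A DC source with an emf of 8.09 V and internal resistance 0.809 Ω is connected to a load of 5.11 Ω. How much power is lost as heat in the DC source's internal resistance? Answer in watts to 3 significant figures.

Internal loss is I²r, with I set by the total series resistance r+R.
I = ε / (r + R) = 8.09 / (0.809 + 5.11) = 1.367 A
P_int = I² r = (1.367)² × 0.809 = 1.511 W

1.51 W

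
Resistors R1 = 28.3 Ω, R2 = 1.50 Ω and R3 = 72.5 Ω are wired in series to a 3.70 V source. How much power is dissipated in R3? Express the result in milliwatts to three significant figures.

94.8 mW

Since the resistors are in series they all carry the loop current I = V/R_total; the power in any one is I²R.
R_total = 28.3 + 1.50 + 72.5 = 102.3 Ω
I = V / R_total = 3.70 / 102.3 = 0.03617 A
P_R3 = I² × R3 = (0.03617)² × 72.5 = 0.09484 W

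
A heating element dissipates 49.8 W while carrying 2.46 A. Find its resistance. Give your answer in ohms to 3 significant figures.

8.23 Ω

The two known quantities fix the third via R = P / I².
R = 49.8 / (2.460)² = 8.229 Ω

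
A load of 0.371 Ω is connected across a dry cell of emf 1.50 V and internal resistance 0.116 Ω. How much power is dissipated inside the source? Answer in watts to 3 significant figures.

1.10 W

Internal loss is I²r, with I set by the total series resistance r+R.
I = ε / (r + R) = 1.50 / (0.116 + 0.371) = 3.080 A
P_int = I² r = (3.080)² × 0.116 = 1.100 W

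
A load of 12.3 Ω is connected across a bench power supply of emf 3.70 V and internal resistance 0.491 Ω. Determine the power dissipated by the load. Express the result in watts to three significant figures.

The internal resistance and the load are in series, so the same I flows through both; get I from ε/(r+R), then I²R for the load.
I = ε / (r + R) = 3.70 / (0.491 + 12.3) = 0.2893 A
P_load = I² R = (0.2893)² × 12.3 = 1.029 W

1.03 W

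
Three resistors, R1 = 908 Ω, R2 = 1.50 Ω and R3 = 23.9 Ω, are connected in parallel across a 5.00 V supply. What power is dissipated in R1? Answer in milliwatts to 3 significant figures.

27.5 mW

The supply voltage appears across each parallel branch — just use P = V²/R1.
P_R1 = V² / R1 = (5.00)² / 908 Ω = 0.02753 W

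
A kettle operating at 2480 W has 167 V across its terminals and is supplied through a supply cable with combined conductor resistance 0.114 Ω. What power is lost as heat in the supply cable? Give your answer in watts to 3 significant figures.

25.1 W

Only the current and the line resistance are needed for the I²R loss.
I = P / V = 2480 / 167 = 14.85 A through the supply cable.
P_line = I² R_line = (14.85)² × 0.114 = 25.14 W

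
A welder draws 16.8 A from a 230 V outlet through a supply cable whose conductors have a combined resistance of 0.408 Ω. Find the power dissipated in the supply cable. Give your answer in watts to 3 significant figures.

Only the current and the line resistance are needed for the I²R loss.
The supply cable carries the full 16.8 A.
P_line = I² R_line = (16.80)² × 0.408 = 115.2 W

115 W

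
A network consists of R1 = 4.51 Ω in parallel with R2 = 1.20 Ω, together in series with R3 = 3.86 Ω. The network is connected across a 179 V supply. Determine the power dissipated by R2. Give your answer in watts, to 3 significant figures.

First find R_p for the parallel pair, then treat R_p + R3 as a series loop.
R_p = (4.51×1.20)/(4.51+1.20) = 0.9478 Ω
R_total = R_p + 3.86 = 0.9478 + 3.86 = 4.808 Ω
I = V / R_total = 179 / 4.808 = 37.23 A
Voltage across the parallel pair: V_p = I × R_p = 37.23 × 0.9478 = 35.29 V
R2 has V_p across it, so P = V_p²/R2.
P_R2 = (35.29)² / 1.20 = 1038 W

1040 W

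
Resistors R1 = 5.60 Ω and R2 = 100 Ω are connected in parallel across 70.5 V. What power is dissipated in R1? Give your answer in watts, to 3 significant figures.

888 W

R1 sits directly across the source, so P = V²/R with V = 70.5 V.
P_R1 = V² / R1 = (70.5)² / 5.60 Ω = 887.5 W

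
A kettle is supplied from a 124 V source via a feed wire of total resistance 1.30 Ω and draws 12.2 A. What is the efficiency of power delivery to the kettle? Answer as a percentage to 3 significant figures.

The feed wire carries the full 12.2 A.
P_line = I² R_line = (12.20)² × 1.30 = 193.5 W
P_source = V I = 124 × 12.20 = 1513 W; P_load = 1319 W
η = P_load / P_source = 1319 / 1513 = 0.8721

87.2 %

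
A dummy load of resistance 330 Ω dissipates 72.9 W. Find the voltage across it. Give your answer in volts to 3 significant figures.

155 V

From P = V I = I²R = V²/R, with the two given quantities we get V = √(P R).
V = √(72.9 × 330) = 155.1 V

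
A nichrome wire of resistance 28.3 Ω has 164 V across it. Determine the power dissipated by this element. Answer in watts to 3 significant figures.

950 W

V and R are stated; P = V²/R avoids computing the current.
P = (164 V)² / 28.3 Ω = 950.4 W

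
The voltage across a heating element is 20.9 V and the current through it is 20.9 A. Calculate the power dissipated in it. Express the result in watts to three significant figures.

437 W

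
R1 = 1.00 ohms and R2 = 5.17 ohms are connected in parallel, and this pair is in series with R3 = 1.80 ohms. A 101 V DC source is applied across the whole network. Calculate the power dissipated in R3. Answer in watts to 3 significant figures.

2640 W

Reduce the parallel combination to a single R_p; the circuit then becomes R_p in series with the remaining resistor.
R_p = (1.00×5.17)/(1.00+5.17) = 0.8379 Ω
R_total = R_p + 1.80 = 0.8379 + 1.80 = 2.638 Ω
I = V / R_total = 101 / 2.638 = 38.29 A
All the supply current flows through R3; use P = I²R3.
P_R3 = (38.29)² × 1.80 = 2639 W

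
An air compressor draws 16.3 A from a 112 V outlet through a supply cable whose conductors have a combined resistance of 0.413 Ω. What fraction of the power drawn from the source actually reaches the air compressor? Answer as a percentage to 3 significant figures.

94.0 %

The supply cable carries the full 16.3 A.
P_line = I² R_line = (16.30)² × 0.413 = 109.7 W
P_source = V I = 112 × 16.30 = 1826 W; P_load = 1716 W
η = P_load / P_source = 1716 / 1826 = 0.9399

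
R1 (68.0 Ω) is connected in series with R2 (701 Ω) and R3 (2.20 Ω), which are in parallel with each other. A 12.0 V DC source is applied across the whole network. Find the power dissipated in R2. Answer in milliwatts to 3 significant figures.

Collapse R2‖R3 to a single equivalent, reducing the network to two series elements.
R_p = (701×2.20)/(701+2.20) = 2.193 Ω
R_total = 68.0 + 2.193 = 70.19 Ω
I = V / R_total = 12.0 / 70.19 = 0.1710 A
Voltage across the parallel pair: V_p = I × R_p = 0.1710 × 2.193 = 0.3749 V
R2 is across V_p, so use P = V²/R for that branch.
P_R2 = (0.3749)² / 701 = 0.0002005 W

0.201 mW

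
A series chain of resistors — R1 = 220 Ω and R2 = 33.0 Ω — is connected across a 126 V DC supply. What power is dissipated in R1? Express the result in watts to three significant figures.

In a series string the same current flows through every resistor — find that current, then P = I²R for the one we want.
R_total = 220 + 33.0 = 253.0 Ω
I = V / R_total = 126 / 253.0 = 0.4980 A
P_R1 = I² × R1 = (0.4980)² × 220 = 54.57 W

54.6 W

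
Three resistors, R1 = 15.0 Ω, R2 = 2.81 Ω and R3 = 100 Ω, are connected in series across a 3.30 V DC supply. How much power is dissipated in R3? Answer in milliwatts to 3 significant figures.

78.5 mW

The current is common to all series resistors; compute it, then apply P = I²R for the target.
R_total = 15.0 + 2.81 + 100 = 117.8 Ω
I = V / R_total = 3.30 / 117.8 = 0.02801 A
P_R3 = I² × R3 = (0.02801)² × 100 = 0.07846 W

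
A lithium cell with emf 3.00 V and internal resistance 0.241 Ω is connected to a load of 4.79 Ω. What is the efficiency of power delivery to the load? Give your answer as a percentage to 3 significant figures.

Efficiency is P_load / P_total. With a series r and R sharing the same I, P = I²R for each, so η = R/(R+r).
η = R / (R + r) = 4.79 / (4.79 + 0.241) = 0.9521

95.2 %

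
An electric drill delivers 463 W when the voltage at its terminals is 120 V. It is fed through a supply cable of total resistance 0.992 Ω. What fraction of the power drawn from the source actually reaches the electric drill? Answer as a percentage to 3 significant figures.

96.9 %

I = P / V = 463 / 120 = 3.858 A through the supply cable.
P_line = I² R_line = (3.858)² × 0.992 = 14.77 W
P_source = P_load + P_line = 463.0 + 14.77 = 477.8 W
η = P_load / P_source = 463.0 / 477.8 = 0.9691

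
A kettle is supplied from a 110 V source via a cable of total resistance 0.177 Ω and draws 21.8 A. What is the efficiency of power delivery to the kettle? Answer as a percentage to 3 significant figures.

The cable carries the full 21.8 A.
P_line = I² R_line = (21.80)² × 0.177 = 84.12 W
P_source = V I = 110 × 21.80 = 2398 W; P_load = 2314 W
η = P_load / P_source = 2314 / 2398 = 0.9649

96.5 %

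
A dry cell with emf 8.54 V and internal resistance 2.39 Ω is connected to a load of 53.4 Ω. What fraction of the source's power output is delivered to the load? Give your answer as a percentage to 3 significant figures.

95.7 %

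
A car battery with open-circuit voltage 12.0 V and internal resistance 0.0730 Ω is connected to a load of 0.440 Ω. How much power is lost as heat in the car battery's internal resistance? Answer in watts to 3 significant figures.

Internal loss is I²r, with I set by the total series resistance r+R.
I = ε / (r + R) = 12.0 / (0.0730 + 0.440) = 23.39 A
P_int = I² r = (23.39)² × 0.0730 = 39.94 W

39.9 W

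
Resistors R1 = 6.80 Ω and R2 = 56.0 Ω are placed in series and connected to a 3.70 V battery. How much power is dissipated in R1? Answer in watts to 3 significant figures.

Every series element carries the same I. Get I from the total resistance, then P = I² × R1.
R_total = 6.80 + 56.0 = 62.80 Ω
I = V / R_total = 3.70 / 62.80 = 0.05892 A
P_R1 = I² × R1 = (0.05892)² × 6.80 = 0.02360 W

0.0236 W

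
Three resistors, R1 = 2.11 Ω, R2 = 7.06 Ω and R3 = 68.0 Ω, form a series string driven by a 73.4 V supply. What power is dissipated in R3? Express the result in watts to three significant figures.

The current is common to all series resistors; compute it, then apply P = I²R for the target.
R_total = 2.11 + 7.06 + 68.0 = 77.17 Ω
I = V / R_total = 73.4 / 77.17 = 0.9511 A
P_R3 = I² × R3 = (0.9511)² × 68.0 = 61.52 W

61.5 W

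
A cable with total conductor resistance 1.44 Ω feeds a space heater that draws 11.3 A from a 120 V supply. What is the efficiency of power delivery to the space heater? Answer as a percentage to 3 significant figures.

The cable carries the full 11.3 A.
P_line = I² R_line = (11.30)² × 1.44 = 183.9 W
P_source = V I = 120 × 11.30 = 1356 W; P_load = 1172 W
η = P_load / P_source = 1172 / 1356 = 0.8644

86.4 %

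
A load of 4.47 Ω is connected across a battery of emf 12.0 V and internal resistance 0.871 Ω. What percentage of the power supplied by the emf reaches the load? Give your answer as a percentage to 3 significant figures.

83.7 %

Both r and R carry the same current, so the power split is just the resistance split: η = R/(R+r).
η = R / (R + r) = 4.47 / (4.47 + 0.871) = 0.8369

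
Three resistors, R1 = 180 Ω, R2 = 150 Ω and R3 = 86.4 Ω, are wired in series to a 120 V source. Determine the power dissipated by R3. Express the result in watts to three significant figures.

Every series element carries the same I. Get I from the total resistance, then P = I² × R3.
R_total = 180 + 150 + 86.4 = 416.4 Ω
I = V / R_total = 120 / 416.4 = 0.2882 A
P_R3 = I² × R3 = (0.2882)² × 86.4 = 7.176 W

7.18 W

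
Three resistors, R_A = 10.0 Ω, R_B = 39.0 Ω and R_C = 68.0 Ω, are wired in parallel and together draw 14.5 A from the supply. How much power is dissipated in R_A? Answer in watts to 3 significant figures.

Parallel branches share V, not I — compute V via R_eq, then use V²/R for the target branch.
1/R_eq = 1/10.0 + 1/39.0 + 1/68.0 ⇒ R_eq = 7.125 Ω
V = I_total × R_eq = 14.50 × 7.125 = 103.3 V
P_R_A = V² / R_A = (103.3)² / 10.0 = 1067 W

1070 W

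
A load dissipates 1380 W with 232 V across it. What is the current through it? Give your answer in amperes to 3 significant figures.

5.95 A

Rearranging the power relation for the two known quantities gives I = P / V.
I = 1380 / 232 = 5.948 A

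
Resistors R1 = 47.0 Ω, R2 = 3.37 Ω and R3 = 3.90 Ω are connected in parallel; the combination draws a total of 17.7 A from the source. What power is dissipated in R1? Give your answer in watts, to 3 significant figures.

20.2 W

The branches share the same voltage, but only the total current is given — find V from the equivalent resistance first.
1/R_eq = 1/47.0 + 1/3.37 + 1/3.90 ⇒ R_eq = 1.741 Ω
V = I_total × R_eq = 17.70 × 1.741 = 30.81 V
P_R1 = V² / R1 = (30.81)² / 47.0 = 20.20 W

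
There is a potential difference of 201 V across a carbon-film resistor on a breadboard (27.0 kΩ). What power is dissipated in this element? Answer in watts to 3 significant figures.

1.50 W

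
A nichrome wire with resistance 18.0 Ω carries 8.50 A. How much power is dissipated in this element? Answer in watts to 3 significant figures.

With I and R stated, P = I²R applies in one step.
P = (8.500 A)² × 18.0 Ω = 1300 W

1300 W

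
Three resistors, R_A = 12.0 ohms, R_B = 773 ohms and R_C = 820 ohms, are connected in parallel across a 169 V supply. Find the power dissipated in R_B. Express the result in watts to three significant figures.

36.9 W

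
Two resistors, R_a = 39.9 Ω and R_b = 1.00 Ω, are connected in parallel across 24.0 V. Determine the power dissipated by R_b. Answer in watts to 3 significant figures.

576 W

R_b sits directly across the source, so P = V²/R with V = 24.0 V.
P_R_b = V² / R_b = (24.0)² / 1.00 Ω = 576.0 W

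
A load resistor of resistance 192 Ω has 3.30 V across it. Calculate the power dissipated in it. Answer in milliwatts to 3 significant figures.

56.7 mW

Voltage and resistance are given, so P = V²/R is the one-step route.
P = (3.30 V)² / 192 Ω = 0.05672 W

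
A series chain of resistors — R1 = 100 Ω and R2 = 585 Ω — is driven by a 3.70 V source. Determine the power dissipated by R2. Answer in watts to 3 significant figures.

The current is common to all series resistors; compute it, then apply P = I²R for the target.
R_total = 100 + 585 = 685.0 Ω
I = V / R_total = 3.70 / 685.0 = 0.005401 A
P_R2 = I² × R2 = (0.005401)² × 585 = 0.01707 W

0.0171 W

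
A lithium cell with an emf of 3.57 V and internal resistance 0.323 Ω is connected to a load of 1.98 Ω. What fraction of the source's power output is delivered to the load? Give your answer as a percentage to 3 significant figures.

86.0 %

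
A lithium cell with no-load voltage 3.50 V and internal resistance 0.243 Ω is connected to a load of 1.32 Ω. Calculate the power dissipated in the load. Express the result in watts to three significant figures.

6.62 W

Find the circuit current first, then P = I²R for the load (series elements share I).
I = ε / (r + R) = 3.50 / (0.243 + 1.32) = 2.239 A
P_load = I² R = (2.239)² × 1.32 = 6.619 W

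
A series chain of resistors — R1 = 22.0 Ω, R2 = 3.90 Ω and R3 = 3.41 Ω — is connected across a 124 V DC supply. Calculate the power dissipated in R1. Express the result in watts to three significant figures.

394 W

Since the resistors are in series they all carry the loop current I = V/R_total; the power in any one is I²R.
R_total = 22.0 + 3.90 + 3.41 = 29.31 Ω
I = V / R_total = 124 / 29.31 = 4.231 A
P_R1 = I² × R1 = (4.231)² × 22.0 = 393.8 W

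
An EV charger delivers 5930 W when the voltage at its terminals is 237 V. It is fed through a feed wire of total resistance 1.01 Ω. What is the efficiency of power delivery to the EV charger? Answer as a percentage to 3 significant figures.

90.4 %

I = P / V = 5930 / 237 = 25.02 A through the feed wire.
P_line = I² R_line = (25.02)² × 1.01 = 632.3 W
P_source = P_load + P_line = 5930 + 632.3 = 6562 W
η = P_load / P_source = 5930 / 6562 = 0.9036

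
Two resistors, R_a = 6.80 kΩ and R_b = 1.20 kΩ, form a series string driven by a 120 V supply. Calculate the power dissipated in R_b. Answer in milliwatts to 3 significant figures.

270 mW

Since the resistors are in series they all carry the loop current I = V/R_total; the power in any one is I²R.
R_total = (6.80 + 1.20) kΩ = 8000 Ω
I = V / R_total = 120 / 8000 = 0.01500 A
P_R_b = I² × R_b = (0.01500)² × 1200 = 0.2700 W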